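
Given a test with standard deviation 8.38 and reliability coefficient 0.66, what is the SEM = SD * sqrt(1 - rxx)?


SEM = SD * sqrt(1 - rxx)
SEM = 8.38 * sqrt(1 - 0.66)
SEM = 8.38 * sqrt(0.34) = 8.38 * 0.583095
SEM = 4.8863

4.8863


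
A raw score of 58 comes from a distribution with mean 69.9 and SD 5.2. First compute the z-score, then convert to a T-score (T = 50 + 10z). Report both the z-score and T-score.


z = (X - mean) / SD = (58 - 69.9) / 5.2
z = -11.9 / 5.2
z = -2.2885
T-score = T = 50 + 10z
Carry z at full precision (z = -11.9 / 5.2) into the conversion:
T-score = 50 + 10 * (-11.9 / 5.2) = 50 + -119 / 5.2
T-score = 50 + -22.8846
T-score = 27.1154

27.1154


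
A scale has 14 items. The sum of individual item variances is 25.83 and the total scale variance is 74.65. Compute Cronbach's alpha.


alpha = (k/(k-1)) * (1 - sum(si^2)/s_total^2)
= (14/13) * (1 - 25.83/74.65)
alpha = 0.7043

0.7043


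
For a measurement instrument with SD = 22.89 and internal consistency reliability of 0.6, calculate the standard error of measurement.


SEM = SD * sqrt(1 - rxx)
SEM = 22.89 * sqrt(1 - 0.6)
SEM = 22.89 * sqrt(0.4) = 22.89 * 0.632456
SEM = 14.4769

14.4769


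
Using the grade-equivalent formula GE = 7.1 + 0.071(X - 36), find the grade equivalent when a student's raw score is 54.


raw - median = 54 - 36 = 18
slope * diff = 0.071 * 18 = 1.278
GE = 7.1 + 1.278
GE = 8.378

8.378


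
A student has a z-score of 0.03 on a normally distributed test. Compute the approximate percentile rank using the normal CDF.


CDF(z) = 0.5 * (1 + erf(z/sqrt(2)))
erf(0.0212) = 0.0239
CDF = 0.512
Percentile rank = 0.512 * 100 = 51.2

51.2


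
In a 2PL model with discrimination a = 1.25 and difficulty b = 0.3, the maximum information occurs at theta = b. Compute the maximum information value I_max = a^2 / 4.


For 2PL, max info at theta = b = 0.3
I_max = a^2 / 4 = 1.25^2 / 4
= 1.5625 / 4
I_max = 0.3906

0.3906


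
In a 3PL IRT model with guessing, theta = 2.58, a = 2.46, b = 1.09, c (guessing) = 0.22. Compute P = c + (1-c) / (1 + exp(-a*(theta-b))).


logit = 2.46*(2.58 - 1.09) = 3.6654
P* = 1/(1 + exp(-3.6654)) = 0.975
P = 0.22 + (1 - 0.22) * 0.975
P = 0.9805

0.9805


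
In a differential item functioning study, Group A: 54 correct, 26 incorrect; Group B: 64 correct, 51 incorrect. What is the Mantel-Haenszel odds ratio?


Odds_A = 54/26 = 2.0769
Odds_B = 64/51 = 1.2549
OR = Odds_A / Odds_B = 2.0769 / 1.2549
Exactly, OR = (54 * 51) / (26 * 64) = 2754 / 1664
OR = 1.655

1.655


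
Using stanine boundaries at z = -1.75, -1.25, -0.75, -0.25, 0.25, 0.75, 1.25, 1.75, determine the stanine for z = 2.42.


Stanine boundaries: [-1.75, -1.25, -0.75, -0.25, 0.25, 0.75, 1.25, 1.75]
z = 2.42
Check each boundary:
  z >= -1.75 -> could be stanine 2
  z >= -1.25 -> could be stanine 3
  z >= -0.75 -> could be stanine 4
  z >= -0.25 -> could be stanine 5
  z >= 0.25 -> could be stanine 6
  z >= 0.75 -> could be stanine 7
  z >= 1.25 -> could be stanine 8
  z >= 1.75 -> could be stanine 9
Highest qualifying boundary gives stanine = 9

9


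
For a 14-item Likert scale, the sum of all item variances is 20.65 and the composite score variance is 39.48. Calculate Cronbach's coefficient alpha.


alpha = (k/(k-1)) * (1 - sum(si^2)/s_total^2)
= (14/13) * (1 - 20.65/39.48)
alpha = 0.5136

0.5136


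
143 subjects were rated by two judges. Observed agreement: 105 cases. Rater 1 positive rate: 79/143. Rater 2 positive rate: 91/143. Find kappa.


P_o = 105/143 = 0.734266
P_e = (79*91 + 64*52) / 20449 = 0.514304
kappa = (P_o - P_e) / (1 - P_e)
kappa = (0.734266 - 0.514304) / (1 - 0.514304)
kappa = 0.4529

0.4529


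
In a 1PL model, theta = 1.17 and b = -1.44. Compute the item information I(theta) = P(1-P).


P = 1/(1+exp(-(1.17--1.44))) = 0.9315
I = P*(1-P) = 0.9315 * 0.0685
I = 0.0638

0.0638


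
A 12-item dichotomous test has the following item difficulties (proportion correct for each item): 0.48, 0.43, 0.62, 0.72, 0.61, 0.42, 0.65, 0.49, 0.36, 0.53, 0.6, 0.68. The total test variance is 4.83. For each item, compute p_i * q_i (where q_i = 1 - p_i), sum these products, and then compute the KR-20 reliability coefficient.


For each item, compute p_i * q_i:
  Item 1: 0.48 * 0.52 = 0.2496
  Item 2: 0.43 * 0.57 = 0.2451
  Item 3: 0.62 * 0.38 = 0.2356
  Item 4: 0.72 * 0.28 = 0.2016
  Item 5: 0.61 * 0.39 = 0.2379
  Item 6: 0.42 * 0.58 = 0.2436
  Item 7: 0.65 * 0.35 = 0.2275
  Item 8: 0.49 * 0.51 = 0.2499
  Item 9: 0.36 * 0.64 = 0.2304
  Item 10: 0.53 * 0.47 = 0.2491
  Item 11: 0.6 * 0.4 = 0.24
  Item 12: 0.68 * 0.32 = 0.2176
Sum(p_i * q_i) = 0.2496 + 0.2451 + 0.2356 + 0.2016 + 0.2379 + 0.2436 + 0.2275 + 0.2499 + 0.2304 + 0.2491 + 0.24 + 0.2176 = 2.8279
KR-20 = (k/(k-1)) * (1 - Sum(p_i*q_i) / Var_total)
= (12/11) * (1 - 2.8279/4.83)
= 1.0909 * 0.4145
KR-20 = 0.4522

0.4522


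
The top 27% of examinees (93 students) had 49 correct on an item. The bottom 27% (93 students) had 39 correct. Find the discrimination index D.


p_upper = 49/93 = 0.5269
p_lower = 39/93 = 0.4194
D = 0.5269 - 0.4194 = 0.1075

0.1075


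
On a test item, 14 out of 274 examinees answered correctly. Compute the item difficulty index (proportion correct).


Item difficulty p = number correct / total examinees
p = 14 / 274
p = 0.0511

0.0511


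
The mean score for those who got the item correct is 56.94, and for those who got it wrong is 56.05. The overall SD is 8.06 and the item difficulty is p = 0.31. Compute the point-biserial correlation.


q = 1 - p = 0.69
rpb = ((M1 - M0) / SD) * sqrt(p * q)
rpb = ((56.94 - 56.05) / 8.06) * sqrt(0.31 * 0.69)
rpb = 0.0511

0.0511


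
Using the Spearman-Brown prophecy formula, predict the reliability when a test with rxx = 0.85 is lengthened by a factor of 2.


r_new = (n * rxx) / (1 + (n-1) * rxx)
r_new = (2 * 0.85) / (1 + 1 * 0.85)
r_new = 1.7 / 1.85
r_new = 0.9189

0.9189


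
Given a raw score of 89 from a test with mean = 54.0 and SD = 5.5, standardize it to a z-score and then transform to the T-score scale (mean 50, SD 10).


z = (X - mean) / SD = (89 - 54.0) / 5.5
z = 35.0 / 5.5
z = 6.3636
T-score = T = 50 + 10z
Carry z at full precision (z = 35.0 / 5.5) into the conversion:
T-score = 50 + 10 * (35.0 / 5.5) = 50 + 350 / 5.5
T-score = 50 + 63.6364
T-score = 113.6364

113.6364


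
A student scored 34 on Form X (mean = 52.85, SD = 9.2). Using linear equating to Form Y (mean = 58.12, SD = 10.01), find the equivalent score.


slope = SD_Y / SD_X = 10.01 / 9.2 ~ 1.088
intercept = mean_Y - slope * mean_X = 58.12 - (10.01 / 9.2) * 52.85 ~ 0.6169
Y = slope * X + intercept. To avoid rounding drift from the rounded slope/intercept, evaluate the equivalent form Y = mean_Y + SD_Y * (X - mean_X) / SD_X at full precision:
Y = 58.12 + 10.01 * (34 - 52.85) / 9.2
Y = 58.12 - 10.01 * 18.85 / 9.2
Y = 58.12 - 188.6885 / 9.2
Y = 58.12 - 20.5096
Y = 37.6104

37.6104


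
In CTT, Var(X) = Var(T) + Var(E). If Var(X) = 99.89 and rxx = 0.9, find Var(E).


var_true = rxx * var_obs = 0.9 * 99.89 = 89.901
var_error = var_obs - var_true
var_error = 99.89 - 89.901
var_error = 9.989

9.989


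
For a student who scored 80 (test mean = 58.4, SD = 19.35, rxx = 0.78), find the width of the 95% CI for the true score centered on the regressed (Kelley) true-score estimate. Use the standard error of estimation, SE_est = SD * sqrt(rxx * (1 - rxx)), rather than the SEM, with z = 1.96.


True score estimate = 0.78*80 + 0.22*58.4 = 75.248
SE_est = SD * sqrt(rxx * (1 - rxx)) = 19.35 * sqrt(0.78 * 0.22) = 19.35 * sqrt(0.1716) = 8.015666
CI = T_est +/- z * SE_est, so width = 2 * z * SE_est = 2 * 1.96 * 8.015666
Width = 31.4214

31.4214


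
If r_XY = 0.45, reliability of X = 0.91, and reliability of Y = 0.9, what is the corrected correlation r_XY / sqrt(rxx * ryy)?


r_corrected = rxy / sqrt(rxx * ryy)
= 0.45 / sqrt(0.91 * 0.9)
= 0.45 / sqrt(0.819)
= 0.45 / 0.904986
r_corrected = 0.4972

0.4972


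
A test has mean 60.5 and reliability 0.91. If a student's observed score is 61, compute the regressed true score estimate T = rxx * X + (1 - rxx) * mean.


T_est = rxx * X + (1 - rxx) * mean
T_est = 0.91 * 61 + 0.09 * 60.5
T_est = 55.51 + 5.445
T_est = 60.955

60.955


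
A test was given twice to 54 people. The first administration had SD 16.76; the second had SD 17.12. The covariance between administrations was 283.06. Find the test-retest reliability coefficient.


r = cov(X,Y) / (SD_X * SD_Y)
r = 283.06 / (16.76 * 17.12)
r = 283.06 / 286.9312
r = 0.9865

0.9865


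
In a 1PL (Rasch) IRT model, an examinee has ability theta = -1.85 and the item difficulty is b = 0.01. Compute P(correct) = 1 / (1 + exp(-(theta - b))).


theta - b = -1.85 - 0.01 = -1.86
exp(-(theta - b)) = exp(1.86) = 6.4237
P = 1 / (1 + 6.4237)
P = 0.1347

0.1347


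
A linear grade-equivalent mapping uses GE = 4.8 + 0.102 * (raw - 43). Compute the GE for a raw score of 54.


raw - median = 54 - 43 = 11
slope * diff = 0.102 * 11 = 1.122
GE = 4.8 + 1.122
GE = 5.922

5.922


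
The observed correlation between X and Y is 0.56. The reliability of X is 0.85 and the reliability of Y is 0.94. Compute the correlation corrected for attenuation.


r_corrected = rxy / sqrt(rxx * ryy)
= 0.56 / sqrt(0.85 * 0.94)
= 0.56 / sqrt(0.799)
= 0.56 / 0.893868
r_corrected = 0.6265

0.6265


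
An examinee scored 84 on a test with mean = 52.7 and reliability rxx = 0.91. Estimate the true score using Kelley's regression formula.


T_est = rxx * X + (1 - rxx) * mean
T_est = 0.91 * 84 + 0.09 * 52.7
T_est = 76.44 + 4.743
T_est = 81.183

81.183


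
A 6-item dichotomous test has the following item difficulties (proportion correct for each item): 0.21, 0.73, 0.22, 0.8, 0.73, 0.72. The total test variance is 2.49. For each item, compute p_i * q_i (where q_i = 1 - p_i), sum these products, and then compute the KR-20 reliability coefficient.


For each item, compute p_i * q_i:
  Item 1: 0.21 * 0.79 = 0.1659
  Item 2: 0.73 * 0.27 = 0.1971
  Item 3: 0.22 * 0.78 = 0.1716
  Item 4: 0.8 * 0.2 = 0.16
  Item 5: 0.73 * 0.27 = 0.1971
  Item 6: 0.72 * 0.28 = 0.2016
Sum(p_i * q_i) = 0.1659 + 0.1971 + 0.1716 + 0.16 + 0.1971 + 0.2016 = 1.0933
KR-20 = (k/(k-1)) * (1 - Sum(p_i*q_i) / Var_total)
= (6/5) * (1 - 1.0933/2.49)
= 1.2 * 0.5609
KR-20 = 0.6731

0.6731


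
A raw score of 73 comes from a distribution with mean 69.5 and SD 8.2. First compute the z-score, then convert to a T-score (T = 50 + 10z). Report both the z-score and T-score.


z = (X - mean) / SD = (73 - 69.5) / 8.2
z = 3.5 / 8.2
z = 0.4268
T-score = T = 50 + 10z
Carry z at full precision (z = 3.5 / 8.2) into the conversion:
T-score = 50 + 10 * (3.5 / 8.2) = 50 + 35 / 8.2
T-score = 50 + 4.2683
T-score = 54.2683

54.2683


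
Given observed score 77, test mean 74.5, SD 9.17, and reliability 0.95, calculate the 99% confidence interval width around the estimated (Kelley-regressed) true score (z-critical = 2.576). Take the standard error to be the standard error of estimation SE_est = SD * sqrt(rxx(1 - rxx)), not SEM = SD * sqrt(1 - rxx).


True score estimate = 0.95*77 + 0.05*74.5 = 76.875
SE_est = SD * sqrt(rxx * (1 - rxx)) = 9.17 * sqrt(0.95 * 0.05) = 9.17 * sqrt(0.0475) = 1.998555
CI = T_est +/- z * SE_est, so width = 2 * z * SE_est = 2 * 2.576 * 1.998555
Width = 10.2966

10.2966


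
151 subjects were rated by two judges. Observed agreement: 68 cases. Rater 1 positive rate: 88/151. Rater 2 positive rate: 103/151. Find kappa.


P_o = 68/151 = 0.450331
P_e = (88*103 + 63*48) / 22801 = 0.530152
kappa = (P_o - P_e) / (1 - P_e)
kappa = (0.450331 - 0.530152) / (1 - 0.530152)
kappa = -0.1699

-0.1699


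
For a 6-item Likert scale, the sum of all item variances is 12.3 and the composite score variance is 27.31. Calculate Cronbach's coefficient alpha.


alpha = (k/(k-1)) * (1 - sum(si^2)/s_total^2)
= (6/5) * (1 - 12.3/27.31)
alpha = 0.6595

0.6595


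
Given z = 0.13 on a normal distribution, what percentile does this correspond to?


CDF(z) = 0.5 * (1 + erf(z/sqrt(2)))
erf(0.0919) = 0.1034
CDF = 0.5517
Percentile rank = 0.5517 * 100 = 55.17

55.17


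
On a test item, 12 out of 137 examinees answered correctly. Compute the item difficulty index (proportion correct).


Item difficulty p = number correct / total examinees
p = 12 / 137
p = 0.0876

0.0876


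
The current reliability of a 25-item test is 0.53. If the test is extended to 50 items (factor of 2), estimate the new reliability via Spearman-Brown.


r_new = (n * rxx) / (1 + (n-1) * rxx)
r_new = (2 * 0.53) / (1 + 1 * 0.53)
r_new = 1.06 / 1.53
r_new = 0.6928

0.6928


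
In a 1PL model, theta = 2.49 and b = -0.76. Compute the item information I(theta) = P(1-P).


P = 1/(1+exp(-(2.49--0.76))) = 0.9627
I = P*(1-P) = 0.9627 * 0.0373
I = 0.0359

0.0359


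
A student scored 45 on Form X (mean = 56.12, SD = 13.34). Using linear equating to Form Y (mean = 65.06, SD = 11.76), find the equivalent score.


slope = SD_Y / SD_X = 11.76 / 13.34 ~ 0.8816
intercept = mean_Y - slope * mean_X = 65.06 - (11.76 / 13.34) * 56.12 ~ 15.5869
Y = slope * X + intercept. To avoid rounding drift from the rounded slope/intercept, evaluate the equivalent form Y = mean_Y + SD_Y * (X - mean_X) / SD_X at full precision:
Y = 65.06 + 11.76 * (45 - 56.12) / 13.34
Y = 65.06 - 11.76 * 11.12 / 13.34
Y = 65.06 - 130.7712 / 13.34
Y = 65.06 - 9.8029
Y = 55.2571

55.2571


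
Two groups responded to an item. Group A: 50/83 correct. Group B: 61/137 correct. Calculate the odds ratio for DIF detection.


Odds_A = 50/33 = 1.5152
Odds_B = 61/76 = 0.8026
OR = Odds_A / Odds_B = 1.5152 / 0.8026
Exactly, OR = (50 * 76) / (33 * 61) = 3800 / 2013
OR = 1.8877

1.8877


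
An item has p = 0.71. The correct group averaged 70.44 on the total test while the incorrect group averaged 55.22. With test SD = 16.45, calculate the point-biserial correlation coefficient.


q = 1 - p = 0.29
rpb = ((M1 - M0) / SD) * sqrt(p * q)
rpb = ((70.44 - 55.22) / 16.45) * sqrt(0.71 * 0.29)
rpb = 0.4198

0.4198


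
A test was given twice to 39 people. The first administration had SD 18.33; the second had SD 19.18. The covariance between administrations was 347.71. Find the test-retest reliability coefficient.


r = cov(X,Y) / (SD_X * SD_Y)
r = 347.71 / (18.33 * 19.18)
r = 347.71 / 351.5694
r = 0.989

0.989


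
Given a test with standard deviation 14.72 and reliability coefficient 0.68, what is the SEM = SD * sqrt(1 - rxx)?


SEM = SD * sqrt(1 - rxx)
SEM = 14.72 * sqrt(1 - 0.68)
SEM = 14.72 * sqrt(0.32) = 14.72 * 0.565685
SEM = 8.3269

8.3269


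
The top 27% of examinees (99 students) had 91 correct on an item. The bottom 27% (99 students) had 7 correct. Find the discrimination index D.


p_upper = 91/99 = 0.9192
p_lower = 7/99 = 0.0707
D = 0.9192 - 0.0707 = 0.8485

0.8485


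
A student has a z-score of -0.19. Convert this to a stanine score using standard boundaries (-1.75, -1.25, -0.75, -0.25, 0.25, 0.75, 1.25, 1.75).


Stanine boundaries: [-1.75, -1.25, -0.75, -0.25, 0.25, 0.75, 1.25, 1.75]
z = -0.19
Check each boundary:
  z >= -1.75 -> could be stanine 2
  z >= -1.25 -> could be stanine 3
  z >= -0.75 -> could be stanine 4
  z >= -0.25 -> could be stanine 5
  z < 0.25
  z < 0.75
  z < 1.25
  z < 1.75
Highest qualifying boundary gives stanine = 5

5


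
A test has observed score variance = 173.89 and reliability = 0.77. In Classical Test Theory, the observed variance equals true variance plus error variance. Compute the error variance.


var_true = rxx * var_obs = 0.77 * 173.89 = 133.8953
var_error = var_obs - var_true
var_error = 173.89 - 133.8953
var_error = 39.9947

39.9947


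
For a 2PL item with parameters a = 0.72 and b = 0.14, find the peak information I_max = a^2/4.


For 2PL, max info at theta = b = 0.14
I_max = a^2 / 4 = 0.72^2 / 4
= 0.5184 / 4
I_max = 0.1296

0.1296


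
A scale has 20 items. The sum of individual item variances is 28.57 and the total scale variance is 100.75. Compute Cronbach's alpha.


alpha = (k/(k-1)) * (1 - sum(si^2)/s_total^2)
= (20/19) * (1 - 28.57/100.75)
alpha = 0.7541

0.7541


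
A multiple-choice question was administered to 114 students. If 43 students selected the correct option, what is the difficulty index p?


Item difficulty p = number correct / total examinees
p = 43 / 114
p = 0.3772

0.3772


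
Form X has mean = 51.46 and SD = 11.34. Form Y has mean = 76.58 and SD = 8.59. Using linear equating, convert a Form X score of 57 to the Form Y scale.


slope = SD_Y / SD_X = 8.59 / 11.34 ~ 0.7575
intercept = mean_Y - slope * mean_X = 76.58 - (8.59 / 11.34) * 51.46 ~ 37.5993
Y = slope * X + intercept. To avoid rounding drift from the rounded slope/intercept, evaluate the equivalent form Y = mean_Y + SD_Y * (X - mean_X) / SD_X at full precision:
Y = 76.58 + 8.59 * (57 - 51.46) / 11.34
Y = 76.58 + 8.59 * 5.54 / 11.34
Y = 76.58 + 47.5886 / 11.34
Y = 76.58 + 4.1965
Y = 80.7765

80.7765


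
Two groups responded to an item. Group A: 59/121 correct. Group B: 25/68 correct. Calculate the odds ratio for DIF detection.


Odds_A = 59/62 = 0.9516
Odds_B = 25/43 = 0.5814
OR = Odds_A / Odds_B = 0.9516 / 0.5814
Exactly, OR = (59 * 43) / (62 * 25) = 2537 / 1550
OR = 1.6368

1.6368


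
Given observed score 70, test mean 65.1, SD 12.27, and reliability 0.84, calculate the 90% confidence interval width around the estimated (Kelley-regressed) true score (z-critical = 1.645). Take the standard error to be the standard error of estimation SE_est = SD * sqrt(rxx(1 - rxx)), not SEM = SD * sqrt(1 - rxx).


True score estimate = 0.84*70 + 0.16*65.1 = 69.216
SE_est = SD * sqrt(rxx * (1 - rxx)) = 12.27 * sqrt(0.84 * 0.16) = 12.27 * sqrt(0.1344) = 4.498256
CI = T_est +/- z * SE_est, so width = 2 * z * SE_est = 2 * 1.645 * 4.498256
Width = 14.7993

14.7993


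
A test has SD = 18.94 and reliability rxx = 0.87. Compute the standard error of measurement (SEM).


SEM = SD * sqrt(1 - rxx)
SEM = 18.94 * sqrt(1 - 0.87)
SEM = 18.94 * sqrt(0.13) = 18.94 * 0.360555
SEM = 6.8289

6.8289


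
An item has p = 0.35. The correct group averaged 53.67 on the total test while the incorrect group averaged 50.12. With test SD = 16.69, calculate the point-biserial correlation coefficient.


q = 1 - p = 0.65
rpb = ((M1 - M0) / SD) * sqrt(p * q)
rpb = ((53.67 - 50.12) / 16.69) * sqrt(0.35 * 0.65)
rpb = 0.1015

0.1015


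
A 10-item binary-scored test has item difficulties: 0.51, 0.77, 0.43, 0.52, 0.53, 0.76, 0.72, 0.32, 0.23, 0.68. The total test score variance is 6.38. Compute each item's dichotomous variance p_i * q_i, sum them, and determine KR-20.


For each item, compute p_i * q_i:
  Item 1: 0.51 * 0.49 = 0.2499
  Item 2: 0.77 * 0.23 = 0.1771
  Item 3: 0.43 * 0.57 = 0.2451
  Item 4: 0.52 * 0.48 = 0.2496
  Item 5: 0.53 * 0.47 = 0.2491
  Item 6: 0.76 * 0.24 = 0.1824
  Item 7: 0.72 * 0.28 = 0.2016
  Item 8: 0.32 * 0.68 = 0.2176
  Item 9: 0.23 * 0.77 = 0.1771
  Item 10: 0.68 * 0.32 = 0.2176
Sum(p_i * q_i) = 0.2499 + 0.1771 + 0.2451 + 0.2496 + 0.2491 + 0.1824 + 0.2016 + 0.2176 + 0.1771 + 0.2176 = 2.1671
KR-20 = (k/(k-1)) * (1 - Sum(p_i*q_i) / Var_total)
= (10/9) * (1 - 2.1671/6.38)
= 1.1111 * 0.6603
KR-20 = 0.7337

0.7337


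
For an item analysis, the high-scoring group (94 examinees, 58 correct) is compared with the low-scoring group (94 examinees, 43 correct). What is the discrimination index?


p_upper = 58/94 = 0.617
p_lower = 43/94 = 0.4574
D = 0.617 - 0.4574 = 0.1596

0.1596


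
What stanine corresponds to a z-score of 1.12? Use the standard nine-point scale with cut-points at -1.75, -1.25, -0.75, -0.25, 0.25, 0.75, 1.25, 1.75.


Stanine boundaries: [-1.75, -1.25, -0.75, -0.25, 0.25, 0.75, 1.25, 1.75]
z = 1.12
Check each boundary:
  z >= -1.75 -> could be stanine 2
  z >= -1.25 -> could be stanine 3
  z >= -0.75 -> could be stanine 4
  z >= -0.25 -> could be stanine 5
  z >= 0.25 -> could be stanine 6
  z >= 0.75 -> could be stanine 7
  z < 1.25
  z < 1.75
Highest qualifying boundary gives stanine = 7

7


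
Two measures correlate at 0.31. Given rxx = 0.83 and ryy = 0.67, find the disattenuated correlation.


r_corrected = rxy / sqrt(rxx * ryy)
= 0.31 / sqrt(0.83 * 0.67)
= 0.31 / sqrt(0.5561)
= 0.31 / 0.745721
r_corrected = 0.4157

0.4157


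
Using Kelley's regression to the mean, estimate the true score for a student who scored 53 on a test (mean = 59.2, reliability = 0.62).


T_est = rxx * X + (1 - rxx) * mean
T_est = 0.62 * 53 + 0.38 * 59.2
T_est = 32.86 + 22.496
T_est = 55.356

55.356


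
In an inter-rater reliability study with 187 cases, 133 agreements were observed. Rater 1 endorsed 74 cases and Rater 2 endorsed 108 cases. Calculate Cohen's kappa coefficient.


P_o = 133/187 = 0.71123
P_e = (74*108 + 113*79) / 34969 = 0.483829
kappa = (P_o - P_e) / (1 - P_e)
kappa = (0.71123 - 0.483829) / (1 - 0.483829)
kappa = 0.4406

0.4406


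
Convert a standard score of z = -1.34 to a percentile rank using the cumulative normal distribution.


CDF(z) = 0.5 * (1 + erf(z/sqrt(2)))
erf(-0.9475) = -0.8198
CDF = 0.0901
Percentile rank = 0.0901 * 100 = 9.01

9.01


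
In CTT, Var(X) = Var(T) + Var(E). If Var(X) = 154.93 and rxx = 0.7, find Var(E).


var_true = rxx * var_obs = 0.7 * 154.93 = 108.451
var_error = var_obs - var_true
var_error = 154.93 - 108.451
var_error = 46.479

46.479


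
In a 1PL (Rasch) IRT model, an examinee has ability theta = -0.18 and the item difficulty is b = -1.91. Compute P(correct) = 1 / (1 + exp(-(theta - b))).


theta - b = -0.18 - -1.91 = 1.73
exp(-(theta - b)) = exp(-1.73) = 0.1773
P = 1 / (1 + 0.1773)
P = 0.8494

0.8494


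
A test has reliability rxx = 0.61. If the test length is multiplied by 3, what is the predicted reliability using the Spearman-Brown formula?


r_new = (n * rxx) / (1 + (n-1) * rxx)
r_new = (3 * 0.61) / (1 + 2 * 0.61)
r_new = 1.83 / 2.22
r_new = 0.8243

0.8243


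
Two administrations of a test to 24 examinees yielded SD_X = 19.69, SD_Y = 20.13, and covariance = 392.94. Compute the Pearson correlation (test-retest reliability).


r = cov(X,Y) / (SD_X * SD_Y)
r = 392.94 / (19.69 * 20.13)
r = 392.94 / 396.3597
r = 0.9914

0.9914


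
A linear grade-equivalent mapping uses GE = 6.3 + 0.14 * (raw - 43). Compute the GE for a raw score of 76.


raw - median = 76 - 43 = 33
slope * diff = 0.14 * 33 = 4.62
GE = 6.3 + 4.62
GE = 10.92

10.92


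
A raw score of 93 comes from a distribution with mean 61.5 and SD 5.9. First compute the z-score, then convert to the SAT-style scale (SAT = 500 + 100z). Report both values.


z = (X - mean) / SD = (93 - 61.5) / 5.9
z = 31.5 / 5.9
z = 5.339
SAT-scale = SAT = 500 + 100z
Carry z at full precision (z = 31.5 / 5.9) into the conversion:
SAT-scale = 500 + 100 * (31.5 / 5.9) = 500 + 3150 / 5.9
SAT-scale = 500 + 533.8983
SAT-scale = 1033.8983

1033.8983


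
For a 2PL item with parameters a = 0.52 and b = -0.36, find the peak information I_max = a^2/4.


For 2PL, max info at theta = b = -0.36
I_max = a^2 / 4 = 0.52^2 / 4
= 0.2704 / 4
I_max = 0.0676

0.0676


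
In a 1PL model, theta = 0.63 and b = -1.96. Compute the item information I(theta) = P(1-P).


P = 1/(1+exp(-(0.63--1.96))) = 0.9302
I = P*(1-P) = 0.9302 * 0.0698
I = 0.0649

0.0649


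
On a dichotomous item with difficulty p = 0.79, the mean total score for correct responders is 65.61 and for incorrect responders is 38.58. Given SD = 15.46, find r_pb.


q = 1 - p = 0.21
rpb = ((M1 - M0) / SD) * sqrt(p * q)
rpb = ((65.61 - 38.58) / 15.46) * sqrt(0.79 * 0.21)
rpb = 0.7121

0.7121


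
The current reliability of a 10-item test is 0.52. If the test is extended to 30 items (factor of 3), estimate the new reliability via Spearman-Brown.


r_new = (n * rxx) / (1 + (n-1) * rxx)
r_new = (3 * 0.52) / (1 + 2 * 0.52)
r_new = 1.56 / 2.04
r_new = 0.7647

0.7647


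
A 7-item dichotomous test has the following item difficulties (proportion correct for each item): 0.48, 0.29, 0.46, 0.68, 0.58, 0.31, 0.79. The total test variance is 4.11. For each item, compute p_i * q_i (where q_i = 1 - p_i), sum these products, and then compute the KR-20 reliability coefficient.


For each item, compute p_i * q_i:
  Item 1: 0.48 * 0.52 = 0.2496
  Item 2: 0.29 * 0.71 = 0.2059
  Item 3: 0.46 * 0.54 = 0.2484
  Item 4: 0.68 * 0.32 = 0.2176
  Item 5: 0.58 * 0.42 = 0.2436
  Item 6: 0.31 * 0.69 = 0.2139
  Item 7: 0.79 * 0.21 = 0.1659
Sum(p_i * q_i) = 0.2496 + 0.2059 + 0.2484 + 0.2176 + 0.2436 + 0.2139 + 0.1659 = 1.5449
KR-20 = (k/(k-1)) * (1 - Sum(p_i*q_i) / Var_total)
= (7/6) * (1 - 1.5449/4.11)
= 1.1667 * 0.6241
KR-20 = 0.7281

0.7281


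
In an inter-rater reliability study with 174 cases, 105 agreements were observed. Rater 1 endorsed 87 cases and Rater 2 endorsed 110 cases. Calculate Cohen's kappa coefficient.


P_o = 105/174 = 0.603448
P_e = (87*110 + 87*64) / 30276 = 0.5
kappa = (P_o - P_e) / (1 - P_e)
kappa = (0.603448 - 0.5) / (1 - 0.5)
kappa = 0.2069

0.2069


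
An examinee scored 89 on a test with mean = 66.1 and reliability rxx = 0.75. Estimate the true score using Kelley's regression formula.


T_est = rxx * X + (1 - rxx) * mean
T_est = 0.75 * 89 + 0.25 * 66.1
T_est = 66.75 + 16.525
T_est = 83.275

83.275


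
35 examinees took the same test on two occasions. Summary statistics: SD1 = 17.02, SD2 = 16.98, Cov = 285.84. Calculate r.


r = cov(X,Y) / (SD_X * SD_Y)
r = 285.84 / (17.02 * 16.98)
r = 285.84 / 288.9996
r = 0.9891

0.9891


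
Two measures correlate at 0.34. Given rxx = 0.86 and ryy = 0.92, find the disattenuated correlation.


r_corrected = rxy / sqrt(rxx * ryy)
= 0.34 / sqrt(0.86 * 0.92)
= 0.34 / sqrt(0.7912)
= 0.34 / 0.889494
r_corrected = 0.3822

0.3822


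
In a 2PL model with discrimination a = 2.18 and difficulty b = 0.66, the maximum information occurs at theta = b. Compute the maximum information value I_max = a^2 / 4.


For 2PL, max info at theta = b = 0.66
I_max = a^2 / 4 = 2.18^2 / 4
= 4.7524 / 4
I_max = 1.1881

1.1881


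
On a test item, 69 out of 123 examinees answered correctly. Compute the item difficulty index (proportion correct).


Item difficulty p = number correct / total examinees
p = 69 / 123
p = 0.561

0.561


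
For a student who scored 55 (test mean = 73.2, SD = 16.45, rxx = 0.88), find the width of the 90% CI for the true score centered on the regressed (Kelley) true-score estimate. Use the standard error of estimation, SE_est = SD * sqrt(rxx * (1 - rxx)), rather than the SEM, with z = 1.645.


True score estimate = 0.88*55 + 0.12*73.2 = 57.184
SE_est = SD * sqrt(rxx * (1 - rxx)) = 16.45 * sqrt(0.88 * 0.12) = 16.45 * sqrt(0.1056) = 5.345617
CI = T_est +/- z * SE_est, so width = 2 * z * SE_est = 2 * 1.645 * 5.345617
Width = 17.5871

17.5871


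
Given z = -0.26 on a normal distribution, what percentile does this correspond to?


CDF(z) = 0.5 * (1 + erf(z/sqrt(2)))
erf(-0.1838) = -0.2051
CDF = 0.3974
Percentile rank = 0.3974 * 100 = 39.74

39.74


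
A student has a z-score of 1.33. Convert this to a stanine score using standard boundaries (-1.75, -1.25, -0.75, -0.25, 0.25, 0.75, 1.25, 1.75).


Stanine boundaries: [-1.75, -1.25, -0.75, -0.25, 0.25, 0.75, 1.25, 1.75]
z = 1.33
Check each boundary:
  z >= -1.75 -> could be stanine 2
  z >= -1.25 -> could be stanine 3
  z >= -0.75 -> could be stanine 4
  z >= -0.25 -> could be stanine 5
  z >= 0.25 -> could be stanine 6
  z >= 0.75 -> could be stanine 7
  z >= 1.25 -> could be stanine 8
  z < 1.75
Highest qualifying boundary gives stanine = 8

8


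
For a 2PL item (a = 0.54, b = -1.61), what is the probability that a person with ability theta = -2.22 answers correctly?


a*(theta - b) = 0.54 * (-2.22 - -1.61) = -0.3294
exp(--0.3294) = 1.3901
P = 1 / (1 + 1.3901)
P = 0.4184

0.4184


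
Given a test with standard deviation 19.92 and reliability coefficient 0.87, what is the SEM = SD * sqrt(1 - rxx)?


SEM = SD * sqrt(1 - rxx)
SEM = 19.92 * sqrt(1 - 0.87)
SEM = 19.92 * sqrt(0.13) = 19.92 * 0.360555
SEM = 7.1823

7.1823


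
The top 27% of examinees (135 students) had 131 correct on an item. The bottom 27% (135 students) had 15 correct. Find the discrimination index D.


p_upper = 131/135 = 0.9704
p_lower = 15/135 = 0.1111
D = 0.9704 - 0.1111 = 0.8593

0.8593


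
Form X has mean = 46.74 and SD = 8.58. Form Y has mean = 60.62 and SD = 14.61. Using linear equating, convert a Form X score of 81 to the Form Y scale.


slope = SD_Y / SD_X = 14.61 / 8.58 ~ 1.7028
intercept = mean_Y - slope * mean_X = 60.62 - (14.61 / 8.58) * 46.74 ~ -18.9687
Y = slope * X + intercept. To avoid rounding drift from the rounded slope/intercept, evaluate the equivalent form Y = mean_Y + SD_Y * (X - mean_X) / SD_X at full precision:
Y = 60.62 + 14.61 * (81 - 46.74) / 8.58
Y = 60.62 + 14.61 * 34.26 / 8.58
Y = 60.62 + 500.5386 / 8.58
Y = 60.62 + 58.3378
Y = 118.9578

118.9578


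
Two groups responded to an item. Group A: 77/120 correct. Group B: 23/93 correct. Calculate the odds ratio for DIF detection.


Odds_A = 77/43 = 1.7907
Odds_B = 23/70 = 0.3286
OR = Odds_A / Odds_B = 1.7907 / 0.3286
Exactly, OR = (77 * 70) / (43 * 23) = 5390 / 989
OR = 5.4499

5.4499


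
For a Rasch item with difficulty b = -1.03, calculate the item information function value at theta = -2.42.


P = 1/(1+exp(-(-2.42--1.03))) = 0.1994
I = P*(1-P) = 0.1994 * 0.8006
I = 0.1596

0.1596


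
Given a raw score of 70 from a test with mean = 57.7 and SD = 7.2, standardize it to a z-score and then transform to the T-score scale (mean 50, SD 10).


z = (X - mean) / SD = (70 - 57.7) / 7.2
z = 12.3 / 7.2
z = 1.7083
T-score = T = 50 + 10z
Carry z at full precision (z = 12.3 / 7.2) into the conversion:
T-score = 50 + 10 * (12.3 / 7.2) = 50 + 123 / 7.2
T-score = 50 + 17.0833
T-score = 67.0833

67.0833


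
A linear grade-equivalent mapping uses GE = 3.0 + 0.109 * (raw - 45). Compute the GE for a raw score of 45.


raw - median = 45 - 45 = 0
slope * diff = 0.109 * 0 = 0.0
GE = 3.0 + 0.0
GE = 3.0

3.0


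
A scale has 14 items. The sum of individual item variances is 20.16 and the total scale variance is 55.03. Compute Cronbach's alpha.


alpha = (k/(k-1)) * (1 - sum(si^2)/s_total^2)
= (14/13) * (1 - 20.16/55.03)
alpha = 0.6824

0.6824


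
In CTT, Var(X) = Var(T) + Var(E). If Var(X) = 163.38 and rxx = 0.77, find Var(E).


var_true = rxx * var_obs = 0.77 * 163.38 = 125.8026
var_error = var_obs - var_true
var_error = 163.38 - 125.8026
var_error = 37.5774

37.5774


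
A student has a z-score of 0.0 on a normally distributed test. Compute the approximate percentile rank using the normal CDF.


CDF(z) = 0.5 * (1 + erf(z/sqrt(2)))
erf(0.0) = 0.0
CDF = 0.5
Percentile rank = 0.5 * 100 = 50.0

50.0


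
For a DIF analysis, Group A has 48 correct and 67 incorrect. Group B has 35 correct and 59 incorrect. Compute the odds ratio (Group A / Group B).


Odds_A = 48/67 = 0.7164
Odds_B = 35/59 = 0.5932
OR = Odds_A / Odds_B = 0.7164 / 0.5932
Exactly, OR = (48 * 59) / (67 * 35) = 2832 / 2345
OR = 1.2077

1.2077


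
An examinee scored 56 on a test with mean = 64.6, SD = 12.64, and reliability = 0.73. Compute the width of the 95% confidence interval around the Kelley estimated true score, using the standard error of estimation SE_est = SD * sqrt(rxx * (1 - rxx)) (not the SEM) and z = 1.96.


True score estimate = 0.73*56 + 0.27*64.6 = 58.322
SE_est = SD * sqrt(rxx * (1 - rxx)) = 12.64 * sqrt(0.73 * 0.27) = 12.64 * sqrt(0.1971) = 5.611648
CI = T_est +/- z * SE_est, so width = 2 * z * SE_est = 2 * 1.96 * 5.611648
Width = 21.9977

21.9977


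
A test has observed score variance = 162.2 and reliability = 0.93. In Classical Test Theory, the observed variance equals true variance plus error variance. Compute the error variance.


var_true = rxx * var_obs = 0.93 * 162.2 = 150.846
var_error = var_obs - var_true
var_error = 162.2 - 150.846
var_error = 11.354

11.354


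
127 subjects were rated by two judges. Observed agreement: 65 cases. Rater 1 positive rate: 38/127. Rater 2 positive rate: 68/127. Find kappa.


P_o = 65/127 = 0.511811
P_e = (38*68 + 89*59) / 16129 = 0.485771
kappa = (P_o - P_e) / (1 - P_e)
kappa = (0.511811 - 0.485771) / (1 - 0.485771)
kappa = 0.0506

0.0506


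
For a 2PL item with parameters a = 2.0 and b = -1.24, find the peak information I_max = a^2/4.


For 2PL, max info at theta = b = -1.24
I_max = a^2 / 4 = 2.0^2 / 4
= 4.0 / 4
I_max = 1.0

1.0


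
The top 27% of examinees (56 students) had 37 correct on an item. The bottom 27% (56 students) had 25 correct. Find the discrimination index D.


p_upper = 37/56 = 0.6607
p_lower = 25/56 = 0.4464
D = 0.6607 - 0.4464 = 0.2143

0.2143


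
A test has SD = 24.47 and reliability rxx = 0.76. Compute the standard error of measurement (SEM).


SEM = SD * sqrt(1 - rxx)
SEM = 24.47 * sqrt(1 - 0.76)
SEM = 24.47 * sqrt(0.24) = 24.47 * 0.489898
SEM = 11.9878

11.9878


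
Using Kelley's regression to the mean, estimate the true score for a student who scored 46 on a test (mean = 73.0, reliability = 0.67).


T_est = rxx * X + (1 - rxx) * mean
T_est = 0.67 * 46 + 0.33 * 73.0
T_est = 30.82 + 24.09
T_est = 54.91

54.91


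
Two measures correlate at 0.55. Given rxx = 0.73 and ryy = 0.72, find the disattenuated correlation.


r_corrected = rxy / sqrt(rxx * ryy)
= 0.55 / sqrt(0.73 * 0.72)
= 0.55 / sqrt(0.5256)
= 0.55 / 0.724983
r_corrected = 0.7586

0.7586


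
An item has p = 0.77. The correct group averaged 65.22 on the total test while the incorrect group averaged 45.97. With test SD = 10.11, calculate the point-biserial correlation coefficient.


q = 1 - p = 0.23
rpb = ((M1 - M0) / SD) * sqrt(p * q)
rpb = ((65.22 - 45.97) / 10.11) * sqrt(0.77 * 0.23)
rpb = 0.8013

0.8013


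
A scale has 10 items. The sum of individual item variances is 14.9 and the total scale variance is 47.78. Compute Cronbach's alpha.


alpha = (k/(k-1)) * (1 - sum(si^2)/s_total^2)
= (10/9) * (1 - 14.9/47.78)
alpha = 0.7646

0.7646


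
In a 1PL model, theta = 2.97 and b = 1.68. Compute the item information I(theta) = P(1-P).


P = 1/(1+exp(-(2.97-1.68))) = 0.7841
I = P*(1-P) = 0.7841 * 0.2159
I = 0.1693

0.1693


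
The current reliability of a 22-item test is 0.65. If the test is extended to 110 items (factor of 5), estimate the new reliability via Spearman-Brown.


r_new = (n * rxx) / (1 + (n-1) * rxx)
r_new = (5 * 0.65) / (1 + 4 * 0.65)
r_new = 3.25 / 3.6
r_new = 0.9028

0.9028


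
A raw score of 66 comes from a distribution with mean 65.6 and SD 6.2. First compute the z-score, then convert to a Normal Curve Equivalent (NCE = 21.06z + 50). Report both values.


z = (X - mean) / SD = (66 - 65.6) / 6.2
z = 0.4 / 6.2
z = 0.0645
NCE = NCE = 21.06z + 50
Carry z at full precision (z = 0.4 / 6.2) into the conversion:
NCE = 21.06 * (0.4 / 6.2) + 50 = 8.424 / 6.2 + 50
NCE = 1.3587 + 50
NCE = 51.3587

51.3587


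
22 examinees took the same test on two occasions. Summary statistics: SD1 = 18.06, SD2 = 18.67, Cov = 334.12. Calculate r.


r = cov(X,Y) / (SD_X * SD_Y)
r = 334.12 / (18.06 * 18.67)
r = 334.12 / 337.1802
r = 0.9909

0.9909


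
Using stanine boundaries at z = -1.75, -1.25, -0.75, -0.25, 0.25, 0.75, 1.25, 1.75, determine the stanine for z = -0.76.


Stanine boundaries: [-1.75, -1.25, -0.75, -0.25, 0.25, 0.75, 1.25, 1.75]
z = -0.76
Check each boundary:
  z >= -1.75 -> could be stanine 2
  z >= -1.25 -> could be stanine 3
  z < -0.75
  z < -0.25
  z < 0.25
  z < 0.75
  z < 1.25
  z < 1.75
Highest qualifying boundary gives stanine = 3

3


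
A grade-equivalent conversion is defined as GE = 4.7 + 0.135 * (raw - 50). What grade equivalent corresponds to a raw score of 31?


raw - median = 31 - 50 = -19
slope * diff = 0.135 * -19 = -2.565
GE = 4.7 + -2.565
GE = 2.135

2.135


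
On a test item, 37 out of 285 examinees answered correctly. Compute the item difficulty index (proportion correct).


Item difficulty p = number correct / total examinees
p = 37 / 285
p = 0.1298

0.1298


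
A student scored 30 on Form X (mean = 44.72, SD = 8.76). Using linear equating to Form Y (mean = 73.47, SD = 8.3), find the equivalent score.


slope = SD_Y / SD_X = 8.3 / 8.76 ~ 0.9475
intercept = mean_Y - slope * mean_X = 73.47 - (8.3 / 8.76) * 44.72 ~ 31.0983
Y = slope * X + intercept. To avoid rounding drift from the rounded slope/intercept, evaluate the equivalent form Y = mean_Y + SD_Y * (X - mean_X) / SD_X at full precision:
Y = 73.47 + 8.3 * (30 - 44.72) / 8.76
Y = 73.47 - 8.3 * 14.72 / 8.76
Y = 73.47 - 122.176 / 8.76
Y = 73.47 - 13.947
Y = 59.523

59.523


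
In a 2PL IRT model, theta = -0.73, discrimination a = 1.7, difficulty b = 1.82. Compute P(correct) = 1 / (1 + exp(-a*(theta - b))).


a*(theta - b) = 1.7 * (-0.73 - 1.82) = -4.335
exp(--4.335) = 76.325
P = 1 / (1 + 76.325)
P = 0.0129

0.0129


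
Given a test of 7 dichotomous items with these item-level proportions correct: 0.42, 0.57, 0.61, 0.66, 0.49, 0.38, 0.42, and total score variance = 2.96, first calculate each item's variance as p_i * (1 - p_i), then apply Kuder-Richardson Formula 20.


For each item, compute p_i * q_i:
  Item 1: 0.42 * 0.58 = 0.2436
  Item 2: 0.57 * 0.43 = 0.2451
  Item 3: 0.61 * 0.39 = 0.2379
  Item 4: 0.66 * 0.34 = 0.2244
  Item 5: 0.49 * 0.51 = 0.2499
  Item 6: 0.38 * 0.62 = 0.2356
  Item 7: 0.42 * 0.58 = 0.2436
Sum(p_i * q_i) = 0.2436 + 0.2451 + 0.2379 + 0.2244 + 0.2499 + 0.2356 + 0.2436 = 1.6801
KR-20 = (k/(k-1)) * (1 - Sum(p_i*q_i) / Var_total)
= (7/6) * (1 - 1.6801/2.96)
= 1.1667 * 0.4324
KR-20 = 0.5045

0.5045


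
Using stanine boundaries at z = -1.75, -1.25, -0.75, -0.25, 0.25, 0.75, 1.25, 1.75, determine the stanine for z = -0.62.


Stanine boundaries: [-1.75, -1.25, -0.75, -0.25, 0.25, 0.75, 1.25, 1.75]
z = -0.62
Check each boundary:
  z >= -1.75 -> could be stanine 2
  z >= -1.25 -> could be stanine 3
  z >= -0.75 -> could be stanine 4
  z < -0.25
  z < 0.25
  z < 0.75
  z < 1.25
  z < 1.75
Highest qualifying boundary gives stanine = 4

4


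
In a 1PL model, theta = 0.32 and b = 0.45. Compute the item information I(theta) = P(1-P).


P = 1/(1+exp(-(0.32-0.45))) = 0.4675
I = P*(1-P) = 0.4675 * 0.5325
I = 0.2489

0.2489


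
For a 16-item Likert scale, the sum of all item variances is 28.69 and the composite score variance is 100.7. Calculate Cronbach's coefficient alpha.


alpha = (k/(k-1)) * (1 - sum(si^2)/s_total^2)
= (16/15) * (1 - 28.69/100.7)
alpha = 0.7628

0.7628


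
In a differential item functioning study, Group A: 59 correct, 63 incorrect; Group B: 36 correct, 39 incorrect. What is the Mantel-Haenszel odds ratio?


Odds_A = 59/63 = 0.9365
Odds_B = 36/39 = 0.9231
OR = Odds_A / Odds_B = 0.9365 / 0.9231
Exactly, OR = (59 * 39) / (63 * 36) = 2301 / 2268
OR = 1.0146

1.0146


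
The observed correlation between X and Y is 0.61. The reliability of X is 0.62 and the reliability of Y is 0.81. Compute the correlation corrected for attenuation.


r_corrected = rxy / sqrt(rxx * ryy)
= 0.61 / sqrt(0.62 * 0.81)
= 0.61 / sqrt(0.5022)
= 0.61 / 0.708661
r_corrected = 0.8608

0.8608


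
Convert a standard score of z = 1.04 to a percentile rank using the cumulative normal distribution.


CDF(z) = 0.5 * (1 + erf(z/sqrt(2)))
erf(0.7354) = 0.7017
CDF = 0.8508
Percentile rank = 0.8508 * 100 = 85.08

85.08


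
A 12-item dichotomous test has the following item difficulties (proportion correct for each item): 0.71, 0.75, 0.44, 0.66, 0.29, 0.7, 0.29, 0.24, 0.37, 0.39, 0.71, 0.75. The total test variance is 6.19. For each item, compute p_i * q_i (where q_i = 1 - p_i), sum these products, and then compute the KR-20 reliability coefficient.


For each item, compute p_i * q_i:
  Item 1: 0.71 * 0.29 = 0.2059
  Item 2: 0.75 * 0.25 = 0.1875
  Item 3: 0.44 * 0.56 = 0.2464
  Item 4: 0.66 * 0.34 = 0.2244
  Item 5: 0.29 * 0.71 = 0.2059
  Item 6: 0.7 * 0.3 = 0.21
  Item 7: 0.29 * 0.71 = 0.2059
  Item 8: 0.24 * 0.76 = 0.1824
  Item 9: 0.37 * 0.63 = 0.2331
  Item 10: 0.39 * 0.61 = 0.2379
  Item 11: 0.71 * 0.29 = 0.2059
  Item 12: 0.75 * 0.25 = 0.1875
Sum(p_i * q_i) = 0.2059 + 0.1875 + 0.2464 + 0.2244 + 0.2059 + 0.21 + 0.2059 + 0.1824 + 0.2331 + 0.2379 + 0.2059 + 0.1875 = 2.5328
KR-20 = (k/(k-1)) * (1 - Sum(p_i*q_i) / Var_total)
= (12/11) * (1 - 2.5328/6.19)
= 1.0909 * 0.5908
KR-20 = 0.6445

0.6445
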